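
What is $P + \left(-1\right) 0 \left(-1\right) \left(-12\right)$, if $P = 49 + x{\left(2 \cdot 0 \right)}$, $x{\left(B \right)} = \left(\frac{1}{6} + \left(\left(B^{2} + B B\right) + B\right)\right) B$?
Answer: $49$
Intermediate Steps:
$x{\left(B \right)} = B \left(\frac{1}{6} + B + 2 B^{2}\right)$ ($x{\left(B \right)} = \left(\frac{1}{6} + \left(\left(B^{2} + B^{2}\right) + B\right)\right) B = \left(\frac{1}{6} + \left(2 B^{2} + B\right)\right) B = \left(\frac{1}{6} + \left(B + 2 B^{2}\right)\right) B = \left(\frac{1}{6} + B + 2 B^{2}\right) B = B \left(\frac{1}{6} + B + 2 B^{2}\right)$)
$P = 49$ ($P = 49 + 2 \cdot 0 \left(\frac{1}{6} + 2 \cdot 0 + 2 \left(2 \cdot 0\right)^{2}\right) = 49 + 0 \left(\frac{1}{6} + 0 + 2 \cdot 0^{2}\right) = 49 + 0 \left(\frac{1}{6} + 0 + 2 \cdot 0\right) = 49 + 0 \left(\frac{1}{6} + 0 + 0\right) = 49 + 0 \cdot \frac{1}{6} = 49 + 0 = 49$)
$P + \left(-1\right) 0 \left(-1\right) \left(-12\right) = 49 + \left(-1\right) 0 \left(-1\right) \left(-12\right) = 49 + 0 \left(-1\right) \left(-12\right) = 49 + 0 \left(-12\right) = 49 + 0 = 49$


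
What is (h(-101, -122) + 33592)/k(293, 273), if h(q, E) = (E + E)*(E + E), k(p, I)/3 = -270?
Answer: -46564/405 ≈ -114.97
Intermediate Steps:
k(p, I) = -810 (k(p, I) = 3*(-270) = -810)
h(q, E) = 4*E² (h(q, E) = (2*E)*(2*E) = 4*E²)
(h(-101, -122) + 33592)/k(293, 273) = (4*(-122)² + 33592)/(-810) = (4*14884 + 33592)*(-1/810) = (59536 + 33592)*(-1/810) = 93128*(-1/810) = -46564/405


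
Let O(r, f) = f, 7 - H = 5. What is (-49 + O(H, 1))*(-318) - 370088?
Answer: -354824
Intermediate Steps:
H = 2 (H = 7 - 1*5 = 7 - 5 = 2)
(-49 + O(H, 1))*(-318) - 370088 = (-49 + 1)*(-318) - 370088 = -48*(-318) - 370088 = 15264 - 370088 = -354824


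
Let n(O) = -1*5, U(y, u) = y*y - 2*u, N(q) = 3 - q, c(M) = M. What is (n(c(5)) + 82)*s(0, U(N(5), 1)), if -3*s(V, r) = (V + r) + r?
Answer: -308/3 ≈ -102.67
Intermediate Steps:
U(y, u) = y**2 - 2*u
n(O) = -5
s(V, r) = -2*r/3 - V/3 (s(V, r) = -((V + r) + r)/3 = -(V + 2*r)/3 = -2*r/3 - V/3)
(n(c(5)) + 82)*s(0, U(N(5), 1)) = (-5 + 82)*(-2*((3 - 1*5)**2 - 2*1)/3 - 1/3*0) = 77*(-2*((3 - 5)**2 - 2)/3 + 0) = 77*(-2*((-2)**2 - 2)/3 + 0) = 77*(-2*(4 - 2)/3 + 0) = 77*(-2/3*2 + 0) = 77*(-4/3 + 0) = 77*(-4/3) = -308/3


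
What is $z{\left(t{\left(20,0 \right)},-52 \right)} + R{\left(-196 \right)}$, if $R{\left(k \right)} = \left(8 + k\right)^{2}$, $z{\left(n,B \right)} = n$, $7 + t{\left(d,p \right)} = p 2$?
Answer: $35337$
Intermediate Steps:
$t{\left(d,p \right)} = -7 + 2 p$ ($t{\left(d,p \right)} = -7 + p 2 = -7 + 2 p$)
$z{\left(t{\left(20,0 \right)},-52 \right)} + R{\left(-196 \right)} = \left(-7 + 2 \cdot 0\right) + \left(8 - 196\right)^{2} = \left(-7 + 0\right) + \left(-188\right)^{2} = -7 + 35344 = 35337$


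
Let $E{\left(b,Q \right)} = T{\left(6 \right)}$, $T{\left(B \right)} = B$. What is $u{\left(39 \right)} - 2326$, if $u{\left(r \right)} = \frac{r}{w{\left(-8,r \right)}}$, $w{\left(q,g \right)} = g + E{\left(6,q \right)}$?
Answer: $- \frac{34877}{15} \approx -2325.1$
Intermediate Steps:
$E{\left(b,Q \right)} = 6$
$w{\left(q,g \right)} = 6 + g$ ($w{\left(q,g \right)} = g + 6 = 6 + g$)
$u{\left(r \right)} = \frac{r}{6 + r}$
$u{\left(39 \right)} - 2326 = \frac{39}{6 + 39} - 2326 = \frac{39}{45} - 2326 = 39 \cdot \frac{1}{45} - 2326 = \frac{13}{15} - 2326 = - \frac{34877}{15}$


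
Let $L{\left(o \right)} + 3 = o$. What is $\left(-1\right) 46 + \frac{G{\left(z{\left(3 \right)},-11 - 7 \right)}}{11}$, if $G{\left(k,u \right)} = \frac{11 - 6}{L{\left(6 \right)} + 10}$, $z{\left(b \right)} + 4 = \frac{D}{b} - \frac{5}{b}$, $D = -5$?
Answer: $- \frac{6573}{143} \approx -45.965$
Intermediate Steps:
$L{\left(o \right)} = -3 + o$
$z{\left(b \right)} = -4 - \frac{10}{b}$
$G{\left(k,u \right)} = \frac{5}{13}$ ($G{\left(k,u \right)} = \frac{11 - 6}{\left(-3 + 6\right) + 10} = \frac{5}{3 + 10} = \frac{5}{13}$)
$\left(-1\right) 46 + \frac{G{\left(z{\left(3 \right)},-11 - 7 \right)}}{11} = \left(-1\right) 46 + \frac{5}{13 \cdot 11} = -46 + \frac{5}{13} \cdot \frac{1}{11} = -46 + \frac{5}{143} = - \frac{6573}{143}$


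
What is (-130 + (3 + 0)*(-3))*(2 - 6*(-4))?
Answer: -3614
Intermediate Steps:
(-130 + (3 + 0)*(-3))*(2 - 6*(-4)) = (-130 + 3*(-3))*(2 + 24) = (-130 - 9)*26 = -139*26 = -3614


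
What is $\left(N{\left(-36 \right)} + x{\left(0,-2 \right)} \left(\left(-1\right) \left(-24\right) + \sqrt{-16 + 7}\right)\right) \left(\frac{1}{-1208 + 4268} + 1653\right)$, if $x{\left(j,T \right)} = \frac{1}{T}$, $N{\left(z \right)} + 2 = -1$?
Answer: $- \frac{5058181}{204} - \frac{5058181 i}{2040} \approx -24795.0 - 2479.5 i$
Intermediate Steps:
$N{\left(z \right)} = -3$ ($N{\left(z \right)} = -2 - 1 = -3$)
$\left(N{\left(-36 \right)} + x{\left(0,-2 \right)} \left(\left(-1\right) \left(-24\right) + \sqrt{-16 + 7}\right)\right) \left(\frac{1}{-1208 + 4268} + 1653\right) = \left(-3 + \frac{\left(-1\right) \left(-24\right) + \sqrt{-16 + 7}}{-2}\right) \left(\frac{1}{-1208 + 4268} + 1653\right) = \left(-3 - \frac{24 + \sqrt{-9}}{2}\right) \left(\frac{1}{3060} + 1653\right) = \left(-3 - \frac{24 + 3 i}{2}\right) \left(\frac{1}{3060} + 1653\right) = \left(-3 - \left(12 + \frac{3 i}{2}\right)\right) \frac{5058181}{3060} = \left(-15 - \frac{3 i}{2}\right) \frac{5058181}{3060} = - \frac{5058181}{204} - \frac{5058181 i}{2040}$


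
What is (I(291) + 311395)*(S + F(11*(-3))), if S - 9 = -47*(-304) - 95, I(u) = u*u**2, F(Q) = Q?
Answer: 353567076654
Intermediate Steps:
I(u) = u**3
S = 14202 (S = 9 + (-47*(-304) - 95) = 9 + (14288 - 95) = 9 + 14193 = 14202)
(I(291) + 311395)*(S + F(11*(-3))) = (291**3 + 311395)*(14202 + 11*(-3)) = (24642171 + 311395)*(14202 - 33) = 24953566*14169 = 353567076654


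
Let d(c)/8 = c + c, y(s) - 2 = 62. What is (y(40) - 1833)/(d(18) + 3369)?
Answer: -1769/3657 ≈ -0.48373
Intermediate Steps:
y(s) = 64 (y(s) = 2 + 62 = 64)
d(c) = 16*c (d(c) = 8*(c + c) = 8*(2*c) = 16*c)
(y(40) - 1833)/(d(18) + 3369) = (64 - 1833)/(16*18 + 3369) = -1769/(288 + 3369) = -1769/3657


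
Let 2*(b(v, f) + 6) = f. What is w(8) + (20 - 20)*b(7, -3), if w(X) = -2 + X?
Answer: 6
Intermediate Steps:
b(v, f) = -6 + f/2
w(8) + (20 - 20)*b(7, -3) = (-2 + 8) + (20 - 20)*(-6 + (½)*(-3)) = 6 + 0*(-6 - 3/2) = 6 + 0*(-15/2) = 6 + 0 = 6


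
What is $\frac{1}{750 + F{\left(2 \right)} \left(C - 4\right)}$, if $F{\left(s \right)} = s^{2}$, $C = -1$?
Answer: $\frac{1}{730} \approx 0.0013699$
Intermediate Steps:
$\frac{1}{750 + F{\left(2 \right)} \left(C - 4\right)} = \frac{1}{750 + 2^{2} \left(-1 - 4\right)} = \frac{1}{750 + 4 \left(-5\right)} = \frac{1}{750 - 20} = \frac{1}{730}$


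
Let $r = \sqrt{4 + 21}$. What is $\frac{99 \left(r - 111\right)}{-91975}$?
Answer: $\frac{10494}{91975} \approx 0.1141$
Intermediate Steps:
$r = 5$ ($r = \sqrt{25} = 5$)
$\frac{99 \left(r - 111\right)}{-91975} = \frac{99 \left(5 - 111\right)}{-91975} = 99 \left(-106\right) \left(- \frac{1}{91975}\right) = \left(-10494\right) \left(- \frac{1}{91975}\right) = \frac{10494}{91975}$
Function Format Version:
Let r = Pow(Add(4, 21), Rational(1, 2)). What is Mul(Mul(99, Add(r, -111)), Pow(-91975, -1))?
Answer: Rational(10494, 91975) ≈ 0.11410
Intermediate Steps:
r = 5 (r = Pow(25, Rational(1, 2)) = 5)
Mul(Mul(99, Add(r, -111)), Pow(-91975, -1)) = Mul(Mul(99, Add(5, -111)), Pow(-91975, -1)) = Mul(Mul(99, -106), Rational(-1, 91975)) = Mul(-10494, Rational(-1, 91975)) = Rational(10494, 91975)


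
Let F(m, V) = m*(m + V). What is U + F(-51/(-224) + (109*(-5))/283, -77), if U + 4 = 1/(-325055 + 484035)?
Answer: 20705496905136161/159717097415680 ≈ 129.64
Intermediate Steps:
U = -635919/158980 (U = -4 + 1/(-325055 + 484035) = -4 + 1/158980 = -635919/158980 ≈ -4.0000)
F(m, V) = m*(V + m)
U + F(-51/(-224) + (109*(-5))/283, -77) = -635919/158980 + (-51/(-224) + (109*(-5))/283)*(-77 + (-51/(-224) + (109*(-5))/283)) = -635919/158980 + (-51*(-1/224) - 545*1/283)*(-77 + (-51*(-1/224) - 545*1/283)) = -635919/158980 + (51/224 - 545/283)*(-77 + (51/224 - 545/283)) = -635919/158980 - 107647*(-77 - 107647/63392)/63392 = -635919/158980 - 107647/63392*(-4988831/63392) = -635919/158980 + 537032690657/4018545664 = 20705496905136161/159717097415680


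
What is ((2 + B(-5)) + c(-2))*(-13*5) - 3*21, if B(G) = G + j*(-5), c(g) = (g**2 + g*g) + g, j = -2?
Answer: -908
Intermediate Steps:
c(g) = g + 2*g**2 (c(g) = (g**2 + g**2) + g = 2*g**2 + g = g + 2*g**2)
B(G) = 10 + G (B(G) = G - 2*(-5) = G + 10 = 10 + G)
((2 + B(-5)) + c(-2))*(-13*5) - 3*21 = ((2 + (10 - 5)) - 2*(1 + 2*(-2)))*(-13*5) - 3*21 = ((2 + 5) - 2*(1 - 4))*(-65) - 63 = (7 - 2*(-3))*(-65) - 63 = (7 + 6)*(-65) - 63 = 13*(-65) - 63 = -845 - 63 = -908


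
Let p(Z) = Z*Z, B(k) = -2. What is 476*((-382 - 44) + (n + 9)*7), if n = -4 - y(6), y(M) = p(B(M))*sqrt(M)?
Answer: -186116 - 13328*sqrt(6) ≈ -2.1876e+5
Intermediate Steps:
p(Z) = Z**2
y(M) = 4*sqrt(M) (y(M) = (-2)**2*sqrt(M) = 4*sqrt(M))
n = -4 - 4*sqrt(6) ≈ -13.798
476*((-382 - 44) + (n + 9)*7) = 476*((-382 - 44) + ((-4 - 4*sqrt(6)) + 9)*7) = 476*(-426 + (5 - 4*sqrt(6))*7) = 476*(-426 + (35 - 28*sqrt(6))) = 476*(-391 - 28*sqrt(6)) = -186116 - 13328*sqrt(6)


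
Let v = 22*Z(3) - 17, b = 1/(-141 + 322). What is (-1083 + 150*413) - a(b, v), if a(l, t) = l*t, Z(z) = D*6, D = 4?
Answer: 11016416/181 ≈ 60864.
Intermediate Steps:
Z(z) = 24 (Z(z) = 4*6 = 24)
b = 1/181 ≈ 0.0055249
v = 511 (v = 22*24 - 17 = 528 - 17 = 511)
(-1083 + 150*413) - a(b, v) = (-1083 + 150*413) - 511/181 = (-1083 + 61950) - 1*511/181 = 60867 - 511/181 = 11016416/181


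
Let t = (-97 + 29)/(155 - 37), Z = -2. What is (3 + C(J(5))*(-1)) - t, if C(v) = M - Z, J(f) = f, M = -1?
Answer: 152/59 ≈ 2.5763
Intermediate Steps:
t = -34/59 (t = -68/118 = -68*1/118 = -34/59 ≈ -0.57627)
C(v) = 1 (C(v) = -1 - 1*(-2) = -1 + 2 = 1)
(3 + C(J(5))*(-1)) - t = (3 + 1*(-1)) - 1*(-34/59) = (3 - 1) + 34/59 = 2 + 34/59 = 152/59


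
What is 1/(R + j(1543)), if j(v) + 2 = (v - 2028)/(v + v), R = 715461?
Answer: 3086/2207905989 ≈ 1.3977e-6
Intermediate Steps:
j(v) = -2 + (-2028 + v)/(2*v) (j(v) = -2 + (v - 2028)/(v + v) = -2 + (-2028 + v)/((2*v)) = -2 + (-2028 + v)*(1/(2*v)) = -2 + (-2028 + v)/(2*v))
1/(R + j(1543)) = 1/(715461 + (-3/2 - 1014/1543)) = 1/(715461 - 6657/3086) = 1/(2207905989/3086) = 3086/2207905989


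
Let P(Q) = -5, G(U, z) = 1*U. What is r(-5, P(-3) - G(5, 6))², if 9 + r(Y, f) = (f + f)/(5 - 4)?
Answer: 841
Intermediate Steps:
G(U, z) = U
r(Y, f) = -9 + 2*f (r(Y, f) = -9 + (f + f)/(5 - 4) = -9 + (2*f)/1 = -9 + (2*f)*1 = -9 + 2*f)
r(-5, P(-3) - G(5, 6))² = (-9 + 2*(-5 - 1*5))² = (-9 + 2*(-5 - 5))² = (-9 + 2*(-10))² = (-9 - 20)² = (-29)² = 841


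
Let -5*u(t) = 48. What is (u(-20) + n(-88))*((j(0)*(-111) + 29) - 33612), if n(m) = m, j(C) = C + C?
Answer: 16388504/5 ≈ 3.2777e+6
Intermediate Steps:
u(t) = -48/5 (u(t) = -⅕*48 = -48/5)
j(C) = 2*C
(u(-20) + n(-88))*((j(0)*(-111) + 29) - 33612) = (-48/5 - 88)*(((2*0)*(-111) + 29) - 33612) = -488*((0*(-111) + 29) - 33612)/5 = -488*((0 + 29) - 33612)/5 = -488*(29 - 33612)/5 = -488/5*(-33583) = 16388504/5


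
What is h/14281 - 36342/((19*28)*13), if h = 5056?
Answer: -242016403/49383698 ≈ -4.9007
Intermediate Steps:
h/14281 - 36342/((19*28)*13) = 5056/14281 - 36342/((19*28)*13) = 5056*(1/14281) - 36342/(532*13) = 5056/14281 - 36342/6916 = 5056/14281 - 36342*1/6916 = 5056/14281 - 18171/3458 = -242016403/49383698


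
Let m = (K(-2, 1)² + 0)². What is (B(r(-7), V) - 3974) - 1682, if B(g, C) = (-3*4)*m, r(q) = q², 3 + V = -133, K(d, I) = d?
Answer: -5848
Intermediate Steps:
V = -136 (V = -3 - 133 = -136)
m = 16 (m = ((-2)² + 0)² = (4 + 0)² = 4² = 16)
B(g, C) = -192 (B(g, C) = -3*4*16 = -12*16 = -192)
(B(r(-7), V) - 3974) - 1682 = (-192 - 3974) - 1682 = -4166 - 1682 = -5848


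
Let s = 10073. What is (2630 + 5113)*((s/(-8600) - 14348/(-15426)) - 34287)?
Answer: -5870057146405669/22110600 ≈ -2.6549e+8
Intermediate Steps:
(2630 + 5113)*((s/(-8600) - 14348/(-15426)) - 34287) = (2630 + 5113)*((10073/(-8600) - 14348/(-15426)) - 34287) = 7743*((10073*(-1/8600) - 14348*(-1/15426)) - 34287) = 7743*((-10073/8600 + 7174/7713) - 34287) = 7743*(-15996649/66331800 - 34287) = 7743*(-2274334423249/66331800) = -5870057146405669/22110600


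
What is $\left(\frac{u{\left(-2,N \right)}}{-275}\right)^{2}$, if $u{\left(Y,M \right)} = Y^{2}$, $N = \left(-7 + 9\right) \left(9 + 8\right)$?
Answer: $\frac{16}{75625} \approx 0.00021157$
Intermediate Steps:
$N = 34$ ($N = 2 \cdot 17 = 34$)
$\left(\frac{u{\left(-2,N \right)}}{-275}\right)^{2} = \left(\frac{\left(-2\right)^{2}}{-275}\right)^{2} = \left(4 \left(- \frac{1}{275}\right)\right)^{2} = \left(- \frac{4}{275}\right)^{2} = \frac{16}{75625}$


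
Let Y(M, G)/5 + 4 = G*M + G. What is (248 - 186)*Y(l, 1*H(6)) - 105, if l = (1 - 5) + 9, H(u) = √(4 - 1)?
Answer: -1345 + 1860*√3 ≈ 1876.6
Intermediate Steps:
H(u) = √3
l = 5 (l = -4 + 9 = 5)
Y(M, G) = -20 + 5*G + 5*G*M (Y(M, G) = -20 + 5*(G*M + G) = -20 + 5*(G + G*M) = -20 + (5*G + 5*G*M) = -20 + 5*G + 5*G*M)
(248 - 186)*Y(l, 1*H(6)) - 105 = (248 - 186)*(-20 + 5*(1*√3) + 5*(1*√3)*5) - 105 = 62*(-20 + 5*√3 + 5*√3*5) - 105 = 62*(-20 + 5*√3 + 25*√3) - 105 = 62*(-20 + 30*√3) - 105 = (-1240 + 1860*√3) - 105 = -1345 + 1860*√3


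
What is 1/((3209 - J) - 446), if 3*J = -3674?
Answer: 3/11963 ≈ 0.00025077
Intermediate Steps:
J = -3674/3 (J = (⅓)*(-3674) = -3674/3 ≈ -1224.7)
1/((3209 - J) - 446) = 1/((3209 - 1*(-3674/3)) - 446) = 1/((3209 + 3674/3) - 446) = 1/(13301/3 - 446) = 1/(11963/3) = 3/11963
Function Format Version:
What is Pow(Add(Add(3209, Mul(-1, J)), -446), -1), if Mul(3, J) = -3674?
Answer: Rational(3, 11963) ≈ 0.00025077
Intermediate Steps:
J = Rational(-3674, 3) (J = Mul(Rational(1, 3), -3674) = Rational(-3674, 3) ≈ -1224.7)
Pow(Add(Add(3209, Mul(-1, J)), -446), -1) = Pow(Add(Add(3209, Mul(-1, Rational(-3674, 3))), -446), -1) = Pow(Add(Add(3209, Rational(3674, 3)), -446), -1) = Pow(Add(Rational(13301, 3), -446), -1) = Pow(Rational(11963, 3), -1) = Rational(3, 11963)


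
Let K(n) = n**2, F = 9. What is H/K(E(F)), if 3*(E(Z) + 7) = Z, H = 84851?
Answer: 84851/16 ≈ 5303.2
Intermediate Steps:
E(Z) = -7 + Z/3
H/K(E(F)) = 84851/((-7 + (1/3)*9)**2) = 84851/((-7 + 3)**2) = 84851/((-4)**2) = 84851/16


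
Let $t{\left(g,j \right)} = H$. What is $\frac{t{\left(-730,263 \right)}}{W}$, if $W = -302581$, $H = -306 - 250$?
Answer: $\frac{556}{302581} \approx 0.0018375$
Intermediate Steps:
$H = -556$
$t{\left(g,j \right)} = -556$
$\frac{t{\left(-730,263 \right)}}{W} = - \frac{556}{-302581} = \left(-556\right) \left(- \frac{1}{302581}\right) = \frac{556}{302581}$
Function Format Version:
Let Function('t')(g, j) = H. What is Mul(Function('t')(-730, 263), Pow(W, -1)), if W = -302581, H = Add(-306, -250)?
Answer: Rational(556, 302581) ≈ 0.0018375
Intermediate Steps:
H = -556
Function('t')(g, j) = -556
Mul(Function('t')(-730, 263), Pow(W, -1)) = Mul(-556, Pow(-302581, -1)) = Mul(-556, Rational(-1, 302581)) = Rational(556, 302581)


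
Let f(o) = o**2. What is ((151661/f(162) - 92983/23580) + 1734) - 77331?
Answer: -324866817298/4297455 ≈ -75595.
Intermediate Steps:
((151661/f(162) - 92983/23580) + 1734) - 77331 = ((151661/(162**2) - 92983/23580) + 1734) - 77331 = ((151661/26244 - 92983*1/23580) + 1734) - 77331 = ((151661*(1/26244) - 92983/23580) + 1734) - 77331 = ((151661/26244 - 92983/23580) + 1734) - 77331 = (7888337/4297455 + 1734) - 77331 = 7459675307/4297455 - 77331 = -324866817298/4297455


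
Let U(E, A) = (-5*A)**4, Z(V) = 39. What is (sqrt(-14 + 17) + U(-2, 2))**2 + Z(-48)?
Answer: 100000042 + 20000*sqrt(3) ≈ 1.0003e+8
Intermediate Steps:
U(E, A) = 625*A**4
(sqrt(-14 + 17) + U(-2, 2))**2 + Z(-48) = (sqrt(-14 + 17) + 625*2**4)**2 + 39 = (sqrt(3) + 625*16)**2 + 39 = (sqrt(3) + 10000)**2 + 39 = (10000 + sqrt(3))**2 + 39 = 39 + (10000 + sqrt(3))**2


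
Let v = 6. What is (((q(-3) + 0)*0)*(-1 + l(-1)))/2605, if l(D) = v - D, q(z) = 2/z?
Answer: 0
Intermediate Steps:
l(D) = 6 - D
(((q(-3) + 0)*0)*(-1 + l(-1)))/2605 = (((2/(-3) + 0)*0)*(-1 + (6 - 1*(-1))))/2605 = (((2*(-⅓) + 0)*0)*(-1 + (6 + 1)))*(1/2605) = (((-⅔ + 0)*0)*(-1 + 7))*(1/2605) = (-⅔*0*6)*(1/2605) = (0*6)*(1/2605) = 0*(1/2605) = 0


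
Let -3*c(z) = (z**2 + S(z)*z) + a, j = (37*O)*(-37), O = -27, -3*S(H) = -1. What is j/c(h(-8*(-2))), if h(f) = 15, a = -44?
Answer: -36963/62 ≈ -596.18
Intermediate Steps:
S(H) = 1/3 (S(H) = -1/3*(-1) = 1/3)
j = 36963 (j = (37*(-27))*(-37) = -999*(-37) = 36963)
c(z) = 44/3 - z**2/3 - z/9 (c(z) = -((z**2 + z/3) - 44)/3 = -(-44 + z**2 + z/3)/3 = 44/3 - z**2/3 - z/9)
j/c(h(-8*(-2))) = 36963/(44/3 - 1/3*15**2 - 1/9*15) = 36963/(44/3 - 1/3*225 - 5/3) = 36963/(44/3 - 75 - 5/3) = 36963/(-62) = 36963*(-1/62) = -36963/62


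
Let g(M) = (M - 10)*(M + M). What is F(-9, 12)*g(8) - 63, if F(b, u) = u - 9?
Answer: -159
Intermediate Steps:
F(b, u) = -9 + u
g(M) = 2*M*(-10 + M) (g(M) = (-10 + M)*(2*M) = 2*M*(-10 + M))
F(-9, 12)*g(8) - 63 = (-9 + 12)*(2*8*(-10 + 8)) - 63 = 3*(2*8*(-2)) - 63 = 3*(-32) - 63 = -96 - 63 = -159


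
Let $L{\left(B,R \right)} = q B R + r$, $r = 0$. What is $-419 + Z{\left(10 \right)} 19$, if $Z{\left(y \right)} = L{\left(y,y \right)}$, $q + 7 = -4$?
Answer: $-21319$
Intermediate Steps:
$q = -11$ ($q = -7 - 4 = -11$)
$L{\left(B,R \right)} = - 11 B R$ ($L{\left(B,R \right)} = - 11 B R + 0 = - 11 B R$)
$Z{\left(y \right)} = - 11 y^{2}$ ($Z{\left(y \right)} = - 11 y y = - 11 y^{2}$)
$-419 + Z{\left(10 \right)} 19 = -419 + - 11 \cdot 10^{2} \cdot 19 = -419 + \left(-11\right) 100 \cdot 19 = -419 - 20900 = -21319$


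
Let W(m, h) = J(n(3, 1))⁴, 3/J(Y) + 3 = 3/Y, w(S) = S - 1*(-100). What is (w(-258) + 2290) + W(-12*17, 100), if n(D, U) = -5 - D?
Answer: 13992148/6561 ≈ 2132.6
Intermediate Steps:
w(S) = 100 + S (w(S) = S + 100 = 100 + S)
J(Y) = 3/(-3 + 3/Y)
W(m, h) = 4096/6561 (W(m, h) = (-(-5 - 1*3)/(-1 + (-5 - 1*3)))⁴ = (-(-5 - 3)/(-1 + (-5 - 3)))⁴ = (-1*(-8)/(-1 - 8))⁴ = (-1*(-8)/(-9))⁴ = (-1*(-8)*(-⅑))⁴ = (-8/9)⁴ = 4096/6561)
(w(-258) + 2290) + W(-12*17, 100) = ((100 - 258) + 2290) + 4096/6561 = (-158 + 2290) + 4096/6561 = 2132 + 4096/6561 = 13992148/6561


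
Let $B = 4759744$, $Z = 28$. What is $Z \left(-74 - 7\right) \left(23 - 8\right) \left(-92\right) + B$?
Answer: $7889584$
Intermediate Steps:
$Z \left(-74 - 7\right) \left(23 - 8\right) \left(-92\right) + B = 28 \left(-74 - 7\right) \left(23 - 8\right) \left(-92\right) + 4759744 = 28 \left(\left(-81\right) 15\right) \left(-92\right) + 4759744 = 28 \left(-1215\right) \left(-92\right) + 4759744 = \left(-34020\right) \left(-92\right) + 4759744 = 3129840 + 4759744 = 7889584$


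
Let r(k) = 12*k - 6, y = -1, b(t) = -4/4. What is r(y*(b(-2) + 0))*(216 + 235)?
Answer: 2706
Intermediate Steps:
b(t) = -1 (b(t) = -4*¼ = -1)
r(k) = -6 + 12*k
r(y*(b(-2) + 0))*(216 + 235) = (-6 + 12*(-(-1 + 0)))*(216 + 235) = (-6 + 12*(-1*(-1)))*451 = (-6 + 12*1)*451 = (-6 + 12)*451 = 6*451 = 2706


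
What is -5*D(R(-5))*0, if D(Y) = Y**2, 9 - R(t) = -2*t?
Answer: 0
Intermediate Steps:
R(t) = 9 + 2*t (R(t) = 9 - (-2)*t = 9 + 2*t)
-5*D(R(-5))*0 = -5*(9 + 2*(-5))**2*0 = -5*(9 - 10)**2*0 = -5*(-1)**2*0 = -5*1*0 = -5*0 = 0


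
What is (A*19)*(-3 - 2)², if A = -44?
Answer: -20900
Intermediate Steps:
(A*19)*(-3 - 2)² = (-44*19)*(-3 - 2)² = -836*(-5)² = -836*25 = -20900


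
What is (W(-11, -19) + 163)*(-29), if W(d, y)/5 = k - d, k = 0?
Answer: -6322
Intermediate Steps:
W(d, y) = -5*d (W(d, y) = 5*(0 - d) = 5*(-d) = -5*d)
(W(-11, -19) + 163)*(-29) = (-5*(-11) + 163)*(-29) = (55 + 163)*(-29) = 218*(-29) = -6322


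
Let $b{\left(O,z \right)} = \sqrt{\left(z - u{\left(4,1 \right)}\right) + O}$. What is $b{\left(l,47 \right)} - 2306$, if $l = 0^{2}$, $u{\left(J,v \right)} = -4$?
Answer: $-2306 + \sqrt{51} \approx -2298.9$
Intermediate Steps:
$l = 0$
$b{\left(O,z \right)} = \sqrt{4 + O + z}$ ($b{\left(O,z \right)} = \sqrt{\left(z - -4\right) + O} = \sqrt{\left(z + 4\right) + O} = \sqrt{\left(4 + z\right) + O} = \sqrt{4 + O + z}$)
$b{\left(l,47 \right)} - 2306 = \sqrt{4 + 0 + 47} - 2306 = \sqrt{51} - 2306 = -2306 + \sqrt{51}$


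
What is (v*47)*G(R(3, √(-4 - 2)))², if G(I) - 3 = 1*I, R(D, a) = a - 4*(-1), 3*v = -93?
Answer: -62651 - 20398*I*√6 ≈ -62651.0 - 49965.0*I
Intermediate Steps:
v = -31 (v = (⅓)*(-93) = -31)
R(D, a) = 4 + a (R(D, a) = a + 4 = 4 + a)
G(I) = 3 + I (G(I) = 3 + 1*I = 3 + I)
(v*47)*G(R(3, √(-4 - 2)))² = (-31*47)*(3 + (4 + √(-4 - 2)))² = -1457*(3 + (4 + √(-6)))² = -1457*(3 + (4 + I*√6))² = -1457*(7 + I*√6)²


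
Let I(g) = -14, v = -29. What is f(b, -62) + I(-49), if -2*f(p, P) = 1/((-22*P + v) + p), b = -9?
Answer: -37129/2652 ≈ -14.000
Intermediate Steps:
f(p, P) = -1/(2*(-29 + p - 22*P)) (f(p, P) = -1/(2*((-22*P - 29) + p)) = -1/(2*((-29 - 22*P) + p)) = -1/(2*(-29 + p - 22*P)))
f(b, -62) + I(-49) = 1/(2*(29 - 1*(-9) + 22*(-62))) - 14 = 1/(2*(29 + 9 - 1364)) - 14 = (1/2)/(-1326) - 14 = (1/2)*(-1/1326) - 14 = -1/2652 - 14 = -37129/2652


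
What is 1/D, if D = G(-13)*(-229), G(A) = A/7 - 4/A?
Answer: 91/32289 ≈ 0.0028183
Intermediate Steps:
G(A) = -4/A + A/7 (G(A) = A*(1/7) - 4/A = A/7 - 4/A = -4/A + A/7)
D = 32289/91 (D = (-4/(-13) + (1/7)*(-13))*(-229) = (-4*(-1/13) - 13/7)*(-229) = (4/13 - 13/7)*(-229) = -141/91*(-229) = 32289/91 ≈ 354.82)
1/D = 1/(32289/91) = 91/32289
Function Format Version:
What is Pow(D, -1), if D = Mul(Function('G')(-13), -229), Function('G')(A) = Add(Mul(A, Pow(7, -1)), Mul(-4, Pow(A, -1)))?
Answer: Rational(91, 32289) ≈ 0.0028183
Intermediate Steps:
Function('G')(A) = Add(Mul(-4, Pow(A, -1)), Mul(Rational(1, 7), A)) (Function('G')(A) = Add(Mul(A, Rational(1, 7)), Mul(-4, Pow(A, -1))) = Add(Mul(Rational(1, 7), A), Mul(-4, Pow(A, -1))) = Add(Mul(-4, Pow(A, -1)), Mul(Rational(1, 7), A)))
D = Rational(32289, 91) (D = Mul(Add(Mul(-4, Pow(-13, -1)), Mul(Rational(1, 7), -13)), -229) = Mul(Add(Mul(-4, Rational(-1, 13)), Rational(-13, 7)), -229) = Mul(Add(Rational(4, 13), Rational(-13, 7)), -229) = Mul(Rational(-141, 91), -229) = Rational(32289, 91) ≈ 354.82)
Pow(D, -1) = Pow(Rational(32289, 91), -1) = Rational(91, 32289)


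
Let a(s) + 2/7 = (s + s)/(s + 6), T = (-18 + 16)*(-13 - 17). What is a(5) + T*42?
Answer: 194088/77 ≈ 2520.6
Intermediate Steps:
T = 60 (T = -2*(-30) = 60)
a(s) = -2/7 + 2*s/(6 + s) (a(s) = -2/7 + (s + s)/(s + 6) = -2/7 + (2*s)/(6 + s) = -2/7 + 2*s/(6 + s))
a(5) + T*42 = 12*(-1 + 5)/(7*(6 + 5)) + 60*42 = (12/7)*4/11 + 2520 = (12/7)*(1/11)*4 + 2520 = 48/77 + 2520 = 194088/77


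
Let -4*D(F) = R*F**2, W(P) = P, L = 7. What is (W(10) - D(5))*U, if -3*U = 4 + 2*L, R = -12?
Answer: 390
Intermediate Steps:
D(F) = 3*F**2 (D(F) = -(-3)*F**2 = 3*F**2)
U = -6 (U = -(4 + 2*7)/3 = -(4 + 14)/3 = -1/3*18 = -6)
(W(10) - D(5))*U = (10 - 3*5**2)*(-6) = (10 - 3*25)*(-6) = (10 - 1*75)*(-6) = (10 - 75)*(-6) = -65*(-6) = 390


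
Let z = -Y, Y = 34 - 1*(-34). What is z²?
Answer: 4624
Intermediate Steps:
Y = 68 (Y = 34 + 34 = 68)
z = -68 (z = -1*68 = -68)
z² = (-68)² = 4624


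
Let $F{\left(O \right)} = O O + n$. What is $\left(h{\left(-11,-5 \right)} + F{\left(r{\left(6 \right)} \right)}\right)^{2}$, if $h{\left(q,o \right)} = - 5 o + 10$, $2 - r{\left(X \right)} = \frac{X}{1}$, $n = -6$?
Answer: $2025$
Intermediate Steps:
$r{\left(X \right)} = 2 - X$ ($r{\left(X \right)} = 2 - \frac{X}{1} = 2 - X 1 = 2 - X$)
$h{\left(q,o \right)} = 10 - 5 o$
$F{\left(O \right)} = -6 + O^{2}$ ($F{\left(O \right)} = O O - 6 = O^{2} - 6 = -6 + O^{2}$)
$\left(h{\left(-11,-5 \right)} + F{\left(r{\left(6 \right)} \right)}\right)^{2} = \left(\left(10 - -25\right) - \left(6 - \left(2 - 6\right)^{2}\right)\right)^{2} = \left(\left(10 + 25\right) - \left(6 - \left(2 - 6\right)^{2}\right)\right)^{2} = \left(35 - \left(6 - \left(-4\right)^{2}\right)\right)^{2} = \left(35 + \left(-6 + 16\right)\right)^{2} = \left(35 + 10\right)^{2} = 45^{2} = 2025$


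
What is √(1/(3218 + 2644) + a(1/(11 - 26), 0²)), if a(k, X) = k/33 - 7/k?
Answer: √10914369586670/322410 ≈ 10.247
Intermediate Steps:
a(k, X) = -7/k + k/33 (a(k, X) = k*(1/33) - 7/k = k/33 - 7/k = -7/k + k/33)
√(1/(3218 + 2644) + a(1/(11 - 26), 0²)) = √(1/(3218 + 2644) + (-7/(1/(11 - 26)) + 1/(33*(11 - 26)))) = √(1/5862 + (-7/(1/(-15)) + (1/33)/(-15))) = √(1/5862 + (-7/(-1/15) + (1/33)*(-1/15))) = √(1/5862 + (-7*(-15) - 1/495)) = √(1/5862 + (105 - 1/495)) = √(1/5862 + 51974/495) = √(101557361/967230) = √10914369586670/322410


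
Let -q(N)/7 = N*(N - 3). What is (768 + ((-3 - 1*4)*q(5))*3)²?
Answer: 5008644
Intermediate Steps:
q(N) = -7*N*(-3 + N) (q(N) = -7*N*(N - 3) = -7*N*(-3 + N))
(768 + ((-3 - 1*4)*q(5))*3)² = (768 + ((-3 - 1*4)*(7*5*(3 - 1*5)))*3)² = (768 + ((-3 - 4)*(7*5*(3 - 5)))*3)² = (768 - 49*5*(-2)*3)² = (768 - 7*(-70)*3)² = (768 + 490*3)² = (768 + 1470)² = 2238² = 5008644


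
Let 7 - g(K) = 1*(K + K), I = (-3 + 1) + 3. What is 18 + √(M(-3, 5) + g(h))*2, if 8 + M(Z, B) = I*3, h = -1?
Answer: 22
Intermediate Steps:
I = 1 (I = -2 + 3 = 1)
g(K) = 7 - 2*K (g(K) = 7 - (K + K) = 7 - 2*K)
M(Z, B) = -5 (M(Z, B) = -8 + 1*3 = -8 + 3 = -5)
18 + √(M(-3, 5) + g(h))*2 = 18 + √(-5 + (7 - 2*(-1)))*2 = 18 + √(-5 + (7 + 2))*2 = 18 + √(-5 + 9)*2 = 18 + √4*2 = 18 + 2*2 = 18 + 4 = 22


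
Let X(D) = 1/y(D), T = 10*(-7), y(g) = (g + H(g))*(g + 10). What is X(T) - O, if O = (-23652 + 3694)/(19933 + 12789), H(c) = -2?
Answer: 43125641/70679520 ≈ 0.61016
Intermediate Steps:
O = -9979/16361 (O = -19958/32722 = -19958*1/32722 = -9979/16361 ≈ -0.60993)
y(g) = (-2 + g)*(10 + g) (y(g) = (g - 2)*(g + 10) = (-2 + g)*(10 + g))
T = -70
X(D) = 1/(-20 + D**2 + 8*D)
X(T) - O = 1/(-20 + (-70)**2 + 8*(-70)) - 1*(-9979/16361) = 1/(-20 + 4900 - 560) + 9979/16361 = 1/4320 + 9979/16361 = 43125641/70679520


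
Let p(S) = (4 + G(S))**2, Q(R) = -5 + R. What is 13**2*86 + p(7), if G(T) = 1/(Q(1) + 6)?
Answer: 58217/4 ≈ 14554.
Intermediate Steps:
G(T) = 1/2 (G(T) = 1/((-5 + 1) + 6) = 1/(-4 + 6) = 1/2)
p(S) = 81/4 (p(S) = (4 + 1/2)**2 = (9/2)**2 = 81/4)
13**2*86 + p(7) = 13**2*86 + 81/4 = 169*86 + 81/4 = 14534 + 81/4 = 58217/4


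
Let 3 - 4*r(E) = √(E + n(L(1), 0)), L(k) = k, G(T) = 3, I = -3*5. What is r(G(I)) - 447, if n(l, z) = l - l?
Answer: -1785/4 - √3/4 ≈ -446.68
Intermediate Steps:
I = -15
n(l, z) = 0
r(E) = ¾ - √E/4 (r(E) = ¾ - √(E + 0)/4 = ¾ - √E/4)
r(G(I)) - 447 = (¾ - √3/4) - 447 = -1785/4 - √3/4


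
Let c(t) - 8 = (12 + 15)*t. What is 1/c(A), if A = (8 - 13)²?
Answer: 1/683 ≈ 0.0014641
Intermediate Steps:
A = 25 (A = (-5)² = 25)
c(t) = 8 + 27*t (c(t) = 8 + (12 + 15)*t = 8 + 27*t)
1/c(A) = 1/(8 + 27*25) = 1/(8 + 675) = 1/683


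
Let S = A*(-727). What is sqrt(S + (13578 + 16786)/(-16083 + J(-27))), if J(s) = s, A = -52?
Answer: sqrt(272523954010)/2685 ≈ 194.43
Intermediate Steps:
S = 37804 (S = -52*(-727) = 37804)
sqrt(S + (13578 + 16786)/(-16083 + J(-27))) = sqrt(37804 + (13578 + 16786)/(-16083 - 27)) = sqrt(37804 + 30364/(-16110)) = sqrt(37804 + 30364*(-1/16110)) = sqrt(37804 - 15182/8055) = sqrt(304496038/8055) = sqrt(272523954010)/2685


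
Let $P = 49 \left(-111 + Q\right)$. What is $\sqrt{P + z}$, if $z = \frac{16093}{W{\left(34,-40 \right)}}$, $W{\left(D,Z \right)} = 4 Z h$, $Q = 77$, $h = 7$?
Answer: $\frac{i \sqrt{2688590}}{40} \approx 40.992 i$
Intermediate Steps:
$W{\left(D,Z \right)} = 28 Z$ ($W{\left(D,Z \right)} = 4 Z 7 = 28 Z$)
$z = - \frac{2299}{160}$ ($z = \frac{16093}{28 \left(-40\right)} = \frac{16093}{-1120} = 16093 \left(- \frac{1}{1120}\right) = - \frac{2299}{160} \approx -14.369$)
$P = -1666$ ($P = 49 \left(-111 + 77\right) = 49 \left(-34\right) = -1666$)
$\sqrt{P + z} = \sqrt{-1666 - \frac{2299}{160}} = \sqrt{- \frac{268859}{160}} = \frac{i \sqrt{2688590}}{40}$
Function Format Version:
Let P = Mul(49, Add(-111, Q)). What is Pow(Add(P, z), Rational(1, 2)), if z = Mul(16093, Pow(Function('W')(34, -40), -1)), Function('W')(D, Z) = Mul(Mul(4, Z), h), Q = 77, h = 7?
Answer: Mul(Rational(1, 40), I, Pow(2688590, Rational(1, 2))) ≈ Mul(40.992, I)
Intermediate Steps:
Function('W')(D, Z) = Mul(28, Z) (Function('W')(D, Z) = Mul(Mul(4, Z), 7) = Mul(28, Z))
z = Rational(-2299, 160) (z = Mul(16093, Pow(Mul(28, -40), -1)) = Mul(16093, Pow(-1120, -1)) = Mul(16093, Rational(-1, 1120)) = Rational(-2299, 160) ≈ -14.369)
P = -1666 (P = Mul(49, Add(-111, 77)) = Mul(49, -34) = -1666)
Pow(Add(P, z), Rational(1, 2)) = Pow(Add(-1666, Rational(-2299, 160)), Rational(1, 2)) = Pow(Rational(-268859, 160), Rational(1, 2)) = Mul(Rational(1, 40), I, Pow(2688590, Rational(1, 2)))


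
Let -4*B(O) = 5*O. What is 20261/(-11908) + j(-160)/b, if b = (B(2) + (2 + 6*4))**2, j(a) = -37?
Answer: -46518933/26304772 ≈ -1.7685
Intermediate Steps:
B(O) = -5*O/4
b = 2209/4 (b = (-5/4*2 + (2 + 6*4))**2 = (-5/2 + (2 + 24))**2 = (-5/2 + 26)**2 = (47/2)**2 = 2209/4 ≈ 552.25)
20261/(-11908) + j(-160)/b = 20261/(-11908) - 37/2209/4 = 20261*(-1/11908) - 37*4/2209 = -20261/11908 - 148/2209 = -46518933/26304772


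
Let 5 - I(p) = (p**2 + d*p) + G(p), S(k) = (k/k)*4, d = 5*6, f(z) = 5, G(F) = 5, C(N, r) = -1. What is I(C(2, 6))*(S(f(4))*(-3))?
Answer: -348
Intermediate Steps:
d = 30
S(k) = 4 (S(k) = 1*4 = 4)
I(p) = -p**2 - 30*p (I(p) = 5 - ((p**2 + 30*p) + 5) = 5 - (5 + p**2 + 30*p) = 5 + (-5 - p**2 - 30*p) = -p**2 - 30*p)
I(C(2, 6))*(S(f(4))*(-3)) = (-(-30 - 1*(-1)))*(4*(-3)) = -(-30 + 1)*(-12) = -1*(-29)*(-12) = 29*(-12) = -348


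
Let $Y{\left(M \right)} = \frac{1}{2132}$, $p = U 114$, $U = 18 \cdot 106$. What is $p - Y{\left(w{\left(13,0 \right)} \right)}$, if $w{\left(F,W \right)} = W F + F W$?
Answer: $\frac{463735583}{2132} \approx 2.1751 \cdot 10^{5}$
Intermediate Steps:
$w{\left(F,W \right)} = 2 F W$ ($w{\left(F,W \right)} = F W + F W = 2 F W$)
$U = 1908$
$p = 217512$ ($p = 1908 \cdot 114 = 217512$)
$Y{\left(M \right)} = \frac{1}{2132}$
$p - Y{\left(w{\left(13,0 \right)} \right)} = 217512 - \frac{1}{2132} = \frac{463735583}{2132}$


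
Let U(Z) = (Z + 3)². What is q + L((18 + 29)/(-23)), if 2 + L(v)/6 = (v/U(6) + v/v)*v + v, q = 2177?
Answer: 30576869/14283 ≈ 2140.8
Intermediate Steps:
U(Z) = (3 + Z)²
L(v) = -12 + 6*v + 6*v*(1 + v/81) (L(v) = -12 + 6*((v/((3 + 6)²) + v/v)*v + v) = -12 + 6*((v/(9²) + 1)*v + v) = -12 + 6*((v/81 + 1)*v + v) = -12 + 6*((1 + v/81)*v + v) = -12 + 6*(v*(1 + v/81) + v) = -12 + 6*(v + v*(1 + v/81)) = -12 + (6*v + 6*v*(1 + v/81)) = -12 + 6*v + 6*v*(1 + v/81))
q + L((18 + 29)/(-23)) = 2177 + (-12 + 12*((18 + 29)/(-23)) + 2*((18 + 29)/(-23))²/27) = 2177 + (-12 + 12*(47*(-1/23)) + 2*(47*(-1/23))²/27) = 2177 + (-12 + 12*(-47/23) + 2*(-47/23)²/27) = 2177 + (-12 - 564/23 + (2/27)*(2209/529)) = 2177 + (-12 - 564/23 + 4418/14283) = 2177 - 517222/14283 = 30576869/14283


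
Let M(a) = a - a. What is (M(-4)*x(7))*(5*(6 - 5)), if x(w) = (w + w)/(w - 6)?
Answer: 0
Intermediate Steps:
M(a) = 0
x(w) = 2*w/(-6 + w) (x(w) = (2*w)/(-6 + w) = 2*w/(-6 + w))
(M(-4)*x(7))*(5*(6 - 5)) = (0*(2*7/(-6 + 7)))*(5*(6 - 5)) = (0*(2*7/1))*(5*1) = (0*(2*7*1))*5 = (0*14)*5 = 0*5 = 0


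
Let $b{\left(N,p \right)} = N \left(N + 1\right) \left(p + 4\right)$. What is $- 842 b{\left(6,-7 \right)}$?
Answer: $106092$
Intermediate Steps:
$b{\left(N,p \right)} = N \left(1 + N\right) \left(4 + p\right)$
$- 842 b{\left(6,-7 \right)} = - 842 \cdot 6 \left(4 - 7 + 4 \cdot 6 + 6 \left(-7\right)\right) = - 842 \cdot 6 \left(4 - 7 + 24 - 42\right) = - 842 \cdot 6 \left(-21\right) = \left(-842\right) \left(-126\right) = 106092$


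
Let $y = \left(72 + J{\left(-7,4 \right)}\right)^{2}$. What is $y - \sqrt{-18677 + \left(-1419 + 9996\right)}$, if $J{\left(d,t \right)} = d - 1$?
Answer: $4096 - 10 i \sqrt{101} \approx 4096.0 - 100.5 i$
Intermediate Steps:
$J{\left(d,t \right)} = -1 + d$
$y = 4096$ ($y = \left(72 - 8\right)^{2} = 64^{2} = 4096$)
$y - \sqrt{-18677 + \left(-1419 + 9996\right)} = 4096 - \sqrt{-18677 + \left(-1419 + 9996\right)} = 4096 - \sqrt{-18677 + 8577} = 4096 - \sqrt{-10100} = 4096 - 10 i \sqrt{101}$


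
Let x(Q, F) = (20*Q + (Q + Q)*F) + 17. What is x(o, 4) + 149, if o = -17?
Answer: -310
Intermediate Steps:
x(Q, F) = 17 + 20*Q + 2*F*Q (x(Q, F) = (20*Q + (2*Q)*F) + 17 = (20*Q + 2*F*Q) + 17 = 17 + 20*Q + 2*F*Q)
x(o, 4) + 149 = (17 + 20*(-17) + 2*4*(-17)) + 149 = (17 - 340 - 136) + 149 = -459 + 149 = -310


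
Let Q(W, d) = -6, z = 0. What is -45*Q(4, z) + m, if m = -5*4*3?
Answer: 210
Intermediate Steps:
m = -60 (m = -20*3 = -60)
-45*Q(4, z) + m = -45*(-6) - 60 = 270 - 60 = 210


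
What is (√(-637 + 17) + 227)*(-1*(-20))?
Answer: 4540 + 40*I*√155 ≈ 4540.0 + 498.0*I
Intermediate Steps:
(√(-637 + 17) + 227)*(-1*(-20)) = (√(-620) + 227)*20 = (2*I*√155 + 227)*20 = (227 + 2*I*√155)*20 = 4540 + 40*I*√155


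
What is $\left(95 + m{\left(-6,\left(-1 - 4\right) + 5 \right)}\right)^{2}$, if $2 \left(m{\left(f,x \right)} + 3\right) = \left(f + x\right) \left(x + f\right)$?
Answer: $12100$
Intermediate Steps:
$m{\left(f,x \right)} = -3 + \frac{\left(f + x\right)^{2}}{2}$ ($m{\left(f,x \right)} = -3 + \frac{\left(f + x\right) \left(x + f\right)}{2} = -3 + \frac{\left(f + x\right) \left(f + x\right)}{2} = -3 + \frac{\left(f + x\right)^{2}}{2}$)
$\left(95 + m{\left(-6,\left(-1 - 4\right) + 5 \right)}\right)^{2} = \left(95 - \left(3 - \frac{\left(-6 + \left(\left(-1 - 4\right) + 5\right)\right)^{2}}{2}\right)\right)^{2} = \left(95 - \left(3 - \frac{\left(-6 + \left(-5 + 5\right)\right)^{2}}{2}\right)\right)^{2} = \left(95 - \left(3 - \frac{\left(-6 + 0\right)^{2}}{2}\right)\right)^{2} = \left(95 - \left(3 - \frac{\left(-6\right)^{2}}{2}\right)\right)^{2} = \left(95 + \left(-3 + \frac{1}{2} \cdot 36\right)\right)^{2} = \left(95 + \left(-3 + 18\right)\right)^{2} = \left(95 + 15\right)^{2} = 110^{2} = 12100$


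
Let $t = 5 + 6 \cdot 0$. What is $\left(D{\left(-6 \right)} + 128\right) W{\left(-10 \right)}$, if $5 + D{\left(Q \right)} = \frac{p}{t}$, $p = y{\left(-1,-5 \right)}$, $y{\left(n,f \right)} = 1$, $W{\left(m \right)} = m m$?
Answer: $12320$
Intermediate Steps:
$W{\left(m \right)} = m^{2}$
$p = 1$
$t = 5$ ($t = 5 + 0 = 5$)
$D{\left(Q \right)} = - \frac{24}{5}$ ($D{\left(Q \right)} = -5 + 1 \cdot \frac{1}{5} = -5 + \frac{1}{5} = - \frac{24}{5}$)
$\left(D{\left(-6 \right)} + 128\right) W{\left(-10 \right)} = \left(- \frac{24}{5} + 128\right) \left(-10\right)^{2} = \frac{616}{5} \cdot 100 = 12320$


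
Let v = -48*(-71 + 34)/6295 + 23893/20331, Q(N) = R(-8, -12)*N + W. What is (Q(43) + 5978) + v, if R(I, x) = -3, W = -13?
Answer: 747099066511/127983645 ≈ 5837.5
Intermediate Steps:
Q(N) = -13 - 3*N (Q(N) = -3*N - 13 = -13 - 3*N)
v = 186514291/127983645 (v = -48*(-37)*(1/6295) + 23893*(1/20331) = 1776*(1/6295) + 23893/20331 = 1776/6295 + 23893/20331 = 186514291/127983645 ≈ 1.4573)
(Q(43) + 5978) + v = ((-13 - 3*43) + 5978) + 186514291/127983645 = ((-13 - 129) + 5978) + 186514291/127983645 = (-142 + 5978) + 186514291/127983645 = 5836 + 186514291/127983645 = 747099066511/127983645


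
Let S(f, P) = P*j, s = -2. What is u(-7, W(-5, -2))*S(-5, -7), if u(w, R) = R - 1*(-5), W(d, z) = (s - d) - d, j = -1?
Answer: 91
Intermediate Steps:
S(f, P) = -P (S(f, P) = P*(-1) = -P)
W(d, z) = -2 - 2*d (W(d, z) = (-2 - d) - d = -2 - 2*d)
u(w, R) = 5 + R (u(w, R) = R + 5 = 5 + R)
u(-7, W(-5, -2))*S(-5, -7) = (5 + (-2 - 2*(-5)))*(-1*(-7)) = (5 + (-2 + 10))*7 = (5 + 8)*7 = 13*7 = 91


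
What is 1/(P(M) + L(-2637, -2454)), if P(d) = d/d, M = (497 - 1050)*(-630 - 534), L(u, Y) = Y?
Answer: -1/2453 ≈ -0.00040766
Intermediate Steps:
M = 643692 (M = -553*(-1164) = 643692)
P(d) = 1
1/(P(M) + L(-2637, -2454)) = 1/(1 - 2454) = 1/(-2453) = -1/2453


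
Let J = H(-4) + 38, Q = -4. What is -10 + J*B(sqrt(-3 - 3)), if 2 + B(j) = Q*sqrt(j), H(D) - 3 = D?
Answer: -84 - 148*6**(1/4)*sqrt(I) ≈ -247.79 - 163.79*I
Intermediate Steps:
H(D) = 3 + D
J = 37 (J = (3 - 4) + 38 = -1 + 38 = 37)
B(j) = -2 - 4*sqrt(j)
-10 + J*B(sqrt(-3 - 3)) = -10 + 37*(-2 - 4*(-3 - 3)**(1/4)) = -10 + 37*(-2 - 4*(-6)**(1/4)) = -10 + 37*(-2 - 4*6**(1/4)*sqrt(I)) = -10 + (-74 - 148*6**(1/4)*sqrt(I)) = -84 - 148*6**(1/4)*sqrt(I)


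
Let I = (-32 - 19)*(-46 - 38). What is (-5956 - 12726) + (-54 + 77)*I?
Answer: 79850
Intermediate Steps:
I = 4284 (I = -51*(-84) = 4284)
(-5956 - 12726) + (-54 + 77)*I = (-5956 - 12726) + (-54 + 77)*4284 = -18682 + 23*4284 = -18682 + 98532 = 79850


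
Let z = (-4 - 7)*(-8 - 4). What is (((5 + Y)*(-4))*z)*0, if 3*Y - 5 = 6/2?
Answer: 0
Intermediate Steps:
z = 132 (z = -11*(-12) = 132)
Y = 8/3 (Y = 5/3 + (6/2)/3 = 5/3 + (6*(½))/3 = 5/3 + (⅓)*3 = 5/3 + 1 = 8/3 ≈ 2.6667)
(((5 + Y)*(-4))*z)*0 = (((5 + 8/3)*(-4))*132)*0 = (((23/3)*(-4))*132)*0 = -92/3*132*0 = -4048*0 = 0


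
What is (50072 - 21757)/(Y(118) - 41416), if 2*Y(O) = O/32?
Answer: -906080/1325253 ≈ -0.68370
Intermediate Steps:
Y(O) = O/64 (Y(O) = (O/32)/2 = O/64)
(50072 - 21757)/(Y(118) - 41416) = (50072 - 21757)/((1/64)*118 - 41416) = 28315/(59/32 - 41416) = 28315/(-1325253/32) = 28315*(-32/1325253) = -906080/1325253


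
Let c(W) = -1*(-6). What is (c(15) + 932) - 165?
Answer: 773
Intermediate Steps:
c(W) = 6
(c(15) + 932) - 165 = (6 + 932) - 165 = 938 - 165 = 773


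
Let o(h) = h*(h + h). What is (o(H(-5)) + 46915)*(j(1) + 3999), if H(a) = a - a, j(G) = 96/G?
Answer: 192116925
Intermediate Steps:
H(a) = 0
o(h) = 2*h**2 (o(h) = h*(2*h) = 2*h**2)
(o(H(-5)) + 46915)*(j(1) + 3999) = (2*0**2 + 46915)*(96/1 + 3999) = (2*0 + 46915)*(96*1 + 3999) = (0 + 46915)*(96 + 3999) = 46915*4095 = 192116925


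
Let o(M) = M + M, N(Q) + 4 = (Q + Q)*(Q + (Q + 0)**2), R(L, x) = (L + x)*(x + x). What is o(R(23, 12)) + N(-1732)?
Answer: -10385389012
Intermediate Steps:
R(L, x) = 2*x*(L + x) (R(L, x) = (L + x)*(2*x) = 2*x*(L + x))
N(Q) = -4 + 2*Q*(Q + Q**2) (N(Q) = -4 + (Q + Q)*(Q + (Q + 0)**2) = -4 + (2*Q)*(Q + Q**2) = -4 + 2*Q*(Q + Q**2))
o(M) = 2*M
o(R(23, 12)) + N(-1732) = 2*(2*12*(23 + 12)) + (-4 + 2*(-1732)**2 + 2*(-1732)**3) = 2*(2*12*35) + (-4 + 2*2999824 + 2*(-5195695168)) = 2*840 + (-4 + 5999648 - 10391390336) = 1680 - 10385390692 = -10385389012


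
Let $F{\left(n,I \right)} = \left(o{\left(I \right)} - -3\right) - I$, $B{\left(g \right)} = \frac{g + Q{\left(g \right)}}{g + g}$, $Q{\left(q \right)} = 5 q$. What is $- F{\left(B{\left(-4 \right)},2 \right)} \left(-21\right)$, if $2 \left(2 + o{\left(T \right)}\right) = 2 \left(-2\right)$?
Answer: $-63$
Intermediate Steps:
$o{\left(T \right)} = -4$ ($o{\left(T \right)} = -2 + \frac{2 \left(-2\right)}{2} = -2 + \frac{1}{2} \left(-4\right) = -2 - 2 = -4$)
$B{\left(g \right)} = 3$ ($B{\left(g \right)} = \frac{g + 5 g}{g + g} = \frac{6 g}{2 g} = 6 g \frac{1}{2 g} = 3$)
$F{\left(n,I \right)} = -1 - I$ ($F{\left(n,I \right)} = \left(-4 - -3\right) - I = \left(-4 + 3\right) - I = -1 - I$)
$- F{\left(B{\left(-4 \right)},2 \right)} \left(-21\right) = - (-1 - 2) \left(-21\right) = \left(-1\right) \left(-3\right) \left(-21\right) = 3 \left(-21\right) = -63$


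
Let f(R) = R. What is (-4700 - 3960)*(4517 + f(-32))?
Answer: -38840100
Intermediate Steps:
(-4700 - 3960)*(4517 + f(-32)) = (-4700 - 3960)*(4517 - 32) = -8660*4485 = -38840100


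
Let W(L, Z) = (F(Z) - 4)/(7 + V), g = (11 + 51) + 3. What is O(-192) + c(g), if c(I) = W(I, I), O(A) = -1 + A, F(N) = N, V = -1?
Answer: -1097/6 ≈ -182.83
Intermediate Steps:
g = 65 (g = 62 + 3 = 65)
W(L, Z) = -2/3 + Z/6 (W(L, Z) = (Z - 4)/(7 - 1) = (-4 + Z)/6 = (-4 + Z)*(1/6) = -2/3 + Z/6)
c(I) = -2/3 + I/6
O(-192) + c(g) = (-1 - 192) + (-2/3 + (1/6)*65) = -193 + (-2/3 + 65/6) = -193 + 61/6 = -1097/6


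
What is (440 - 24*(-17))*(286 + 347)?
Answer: 536784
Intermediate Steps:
(440 - 24*(-17))*(286 + 347) = (440 + 408)*633 = 848*633 = 536784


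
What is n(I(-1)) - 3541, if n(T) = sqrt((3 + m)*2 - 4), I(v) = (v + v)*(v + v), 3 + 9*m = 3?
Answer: -3541 + sqrt(2) ≈ -3539.6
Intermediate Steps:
m = 0 (m = -1/3 + (1/9)*3 = -1/3 + 1/3 = 0)
I(v) = 4*v**2 (I(v) = (2*v)*(2*v) = 4*v**2)
n(T) = sqrt(2) (n(T) = sqrt((3 + 0)*2 - 4) = sqrt(3*2 - 4) = sqrt(6 - 4) = sqrt(2))
n(I(-1)) - 3541 = sqrt(2) - 3541 = -3541 + sqrt(2)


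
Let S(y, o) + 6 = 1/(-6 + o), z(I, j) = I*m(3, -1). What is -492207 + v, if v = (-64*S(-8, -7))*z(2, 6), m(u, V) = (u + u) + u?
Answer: -6307683/13 ≈ -4.8521e+5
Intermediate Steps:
m(u, V) = 3*u (m(u, V) = 2*u + u = 3*u)
z(I, j) = 9*I (z(I, j) = I*(3*3) = I*9 = 9*I)
S(y, o) = -6 + 1/(-6 + o)
v = 91008/13 (v = (-64*(37 - 6*(-7))/(-6 - 7))*(9*2) = -64*(37 + 42)/(-13)*18 = -(-64)*79/13*18 = -64*(-79/13)*18 = (5056/13)*18 = 91008/13 ≈ 7000.6)
-492207 + v = -492207 + 91008/13 = -6307683/13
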